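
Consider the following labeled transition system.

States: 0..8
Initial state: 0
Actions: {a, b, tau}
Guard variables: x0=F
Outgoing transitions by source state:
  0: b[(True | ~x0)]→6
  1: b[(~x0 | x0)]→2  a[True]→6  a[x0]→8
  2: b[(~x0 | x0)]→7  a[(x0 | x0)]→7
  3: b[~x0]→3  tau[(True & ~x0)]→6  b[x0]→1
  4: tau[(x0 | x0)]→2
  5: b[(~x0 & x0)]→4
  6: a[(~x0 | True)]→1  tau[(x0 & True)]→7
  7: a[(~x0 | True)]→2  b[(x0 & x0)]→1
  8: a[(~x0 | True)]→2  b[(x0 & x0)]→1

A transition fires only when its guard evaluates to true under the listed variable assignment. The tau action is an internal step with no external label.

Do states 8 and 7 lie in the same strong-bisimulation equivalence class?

Bisimulation quotient by refinement:
  π0 = {{0,1,2,3,4,5,6,7,8}}
  π1 = {{0,2},{1},{3},{4,5},{6,7,8}}
  π2 = {{0,2},{1},{3},{4,5},{6},{7,8}}
  π3 = {{0},{1},{2},{3},{4,5},{6},{7,8}}
Fixed point at round 4; 7 class(es).
class of 8: {7,8}; class of 7: {7,8}

Answer: BISIMILAR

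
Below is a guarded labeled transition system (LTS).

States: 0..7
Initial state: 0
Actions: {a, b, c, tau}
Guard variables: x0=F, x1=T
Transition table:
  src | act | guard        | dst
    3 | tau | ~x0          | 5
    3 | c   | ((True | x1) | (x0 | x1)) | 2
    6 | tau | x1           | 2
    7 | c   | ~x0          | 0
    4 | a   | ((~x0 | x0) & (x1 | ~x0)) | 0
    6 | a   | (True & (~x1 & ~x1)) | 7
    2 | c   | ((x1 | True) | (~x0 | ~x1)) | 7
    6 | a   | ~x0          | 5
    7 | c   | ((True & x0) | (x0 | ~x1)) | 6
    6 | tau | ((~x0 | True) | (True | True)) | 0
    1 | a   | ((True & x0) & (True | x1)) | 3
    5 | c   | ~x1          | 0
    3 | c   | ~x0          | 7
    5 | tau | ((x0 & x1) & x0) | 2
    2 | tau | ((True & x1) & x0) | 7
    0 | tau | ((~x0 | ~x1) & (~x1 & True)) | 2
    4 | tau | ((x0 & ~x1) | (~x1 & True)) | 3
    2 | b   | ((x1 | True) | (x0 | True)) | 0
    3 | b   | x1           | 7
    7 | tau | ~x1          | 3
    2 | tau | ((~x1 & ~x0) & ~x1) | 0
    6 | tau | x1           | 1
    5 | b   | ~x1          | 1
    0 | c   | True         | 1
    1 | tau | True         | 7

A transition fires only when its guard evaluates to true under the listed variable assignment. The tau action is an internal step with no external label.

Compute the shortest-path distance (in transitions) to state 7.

Answer: 2

Analysis:
Breadth-first toward 7:
  L0 = {0}
  L1 = {1}
  L2 = {7}
depth(7)=2, e.g. c·tau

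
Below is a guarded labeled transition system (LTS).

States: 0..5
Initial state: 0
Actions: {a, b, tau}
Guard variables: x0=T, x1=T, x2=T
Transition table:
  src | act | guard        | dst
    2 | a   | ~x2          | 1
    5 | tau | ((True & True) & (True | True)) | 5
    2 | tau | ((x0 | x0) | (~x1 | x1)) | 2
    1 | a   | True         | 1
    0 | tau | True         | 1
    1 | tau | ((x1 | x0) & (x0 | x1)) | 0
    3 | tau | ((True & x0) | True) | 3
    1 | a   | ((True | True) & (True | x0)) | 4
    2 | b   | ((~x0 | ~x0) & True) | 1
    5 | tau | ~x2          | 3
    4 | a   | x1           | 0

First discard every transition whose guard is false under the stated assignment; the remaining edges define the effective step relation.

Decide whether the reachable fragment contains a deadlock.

Reachable = {0,1,4}
  0: tau→1  [1 out]
  1: a→1  a→4  tau→0  [3 out]
  4: a→0  [1 out]

Answer: DEADLOCK-FREE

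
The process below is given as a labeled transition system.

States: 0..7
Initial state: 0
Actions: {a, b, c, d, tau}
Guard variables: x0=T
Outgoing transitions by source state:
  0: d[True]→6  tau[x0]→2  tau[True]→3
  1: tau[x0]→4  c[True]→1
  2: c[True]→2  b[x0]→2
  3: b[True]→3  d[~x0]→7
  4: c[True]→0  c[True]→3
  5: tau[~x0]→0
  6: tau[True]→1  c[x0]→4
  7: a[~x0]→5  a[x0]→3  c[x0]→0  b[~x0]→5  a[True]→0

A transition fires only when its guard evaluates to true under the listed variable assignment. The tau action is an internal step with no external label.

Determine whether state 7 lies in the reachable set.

Guard filter leaves 15 enabled edge(s).
depth 0: {0}
depth 1: {2,3,6}  now seen {0,2,3,6}
depth 2: {1,4}  now seen {0,1,2,3,4,6}
Reachable = {0,1,2,3,4,6}

Answer: UNREACHABLE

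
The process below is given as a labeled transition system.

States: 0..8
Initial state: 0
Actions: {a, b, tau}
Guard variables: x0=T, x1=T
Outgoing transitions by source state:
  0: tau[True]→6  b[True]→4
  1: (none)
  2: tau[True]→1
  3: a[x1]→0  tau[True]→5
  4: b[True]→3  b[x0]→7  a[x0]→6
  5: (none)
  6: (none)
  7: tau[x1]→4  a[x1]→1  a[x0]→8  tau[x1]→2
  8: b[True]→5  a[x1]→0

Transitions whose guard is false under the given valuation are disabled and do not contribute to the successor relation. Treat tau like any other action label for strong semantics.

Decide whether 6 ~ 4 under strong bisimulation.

Answer: NOT BISIMILAR

Working:
Refine partition for ~:
  round 0: {{0,1,2,3,4,5,6,7,8}}
  round 1: {{0},{1,5,6},{2},{3,7},{4,8}}
  round 2: {{0},{1,5,6},{2},{3},{4},{7},{8}}
Fixed point at round 3; 7 class(es).
6∈{1,5,6}, 4∈{4}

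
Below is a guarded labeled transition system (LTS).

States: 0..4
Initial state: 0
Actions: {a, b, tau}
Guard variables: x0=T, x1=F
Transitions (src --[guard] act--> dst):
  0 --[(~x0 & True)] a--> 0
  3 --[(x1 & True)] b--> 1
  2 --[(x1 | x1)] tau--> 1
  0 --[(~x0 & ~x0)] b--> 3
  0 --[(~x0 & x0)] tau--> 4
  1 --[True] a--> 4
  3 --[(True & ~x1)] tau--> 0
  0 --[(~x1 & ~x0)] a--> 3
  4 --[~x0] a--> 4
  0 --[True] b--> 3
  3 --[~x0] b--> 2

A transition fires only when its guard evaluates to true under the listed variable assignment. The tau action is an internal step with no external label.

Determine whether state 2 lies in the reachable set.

Answer: UNREACHABLE

Trace:
After dropping false guards: 3 live edges.
L0 = {0}
L1 = {3}  cumulative {0,3}
R = {0,3}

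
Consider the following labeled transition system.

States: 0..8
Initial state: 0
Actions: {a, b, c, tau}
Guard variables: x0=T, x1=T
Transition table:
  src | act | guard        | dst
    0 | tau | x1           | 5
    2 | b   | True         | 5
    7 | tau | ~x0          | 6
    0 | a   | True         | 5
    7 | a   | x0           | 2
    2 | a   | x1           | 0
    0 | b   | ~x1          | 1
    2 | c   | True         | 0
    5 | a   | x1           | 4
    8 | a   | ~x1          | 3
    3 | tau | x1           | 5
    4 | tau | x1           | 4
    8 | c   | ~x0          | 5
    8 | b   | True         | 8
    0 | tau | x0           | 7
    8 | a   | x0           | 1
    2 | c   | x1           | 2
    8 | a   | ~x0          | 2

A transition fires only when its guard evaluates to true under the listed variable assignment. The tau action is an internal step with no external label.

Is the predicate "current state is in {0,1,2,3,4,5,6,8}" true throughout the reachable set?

Answer: INVARIANT VIOLATED at state 7

Trace:
Allowed set {0,1,2,3,4,5,6,8}
Reachable = {0,2,4,5,7}
  0: ok
  2: ok
  4: ok
  5: ok
  7: outside
reach 7 via tau — violates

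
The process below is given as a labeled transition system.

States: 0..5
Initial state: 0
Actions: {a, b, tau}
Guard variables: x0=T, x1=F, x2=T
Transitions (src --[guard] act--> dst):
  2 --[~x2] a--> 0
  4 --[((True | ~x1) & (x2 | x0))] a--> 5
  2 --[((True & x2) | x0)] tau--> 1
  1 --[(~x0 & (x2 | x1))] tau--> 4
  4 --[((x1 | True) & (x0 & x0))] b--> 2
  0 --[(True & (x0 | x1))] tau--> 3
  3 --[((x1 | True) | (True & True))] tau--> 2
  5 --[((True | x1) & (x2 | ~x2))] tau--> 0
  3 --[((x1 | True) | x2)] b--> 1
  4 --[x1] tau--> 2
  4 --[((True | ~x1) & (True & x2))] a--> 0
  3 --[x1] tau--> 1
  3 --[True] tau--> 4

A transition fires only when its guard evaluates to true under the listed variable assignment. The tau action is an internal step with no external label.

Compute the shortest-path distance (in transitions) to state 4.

Breadth-first toward 4:
  Layer 0: {0}
  Layer 1: {3}
  Layer 2: {1,2,4}
depth(4)=2, e.g. tau·tau

Answer: 2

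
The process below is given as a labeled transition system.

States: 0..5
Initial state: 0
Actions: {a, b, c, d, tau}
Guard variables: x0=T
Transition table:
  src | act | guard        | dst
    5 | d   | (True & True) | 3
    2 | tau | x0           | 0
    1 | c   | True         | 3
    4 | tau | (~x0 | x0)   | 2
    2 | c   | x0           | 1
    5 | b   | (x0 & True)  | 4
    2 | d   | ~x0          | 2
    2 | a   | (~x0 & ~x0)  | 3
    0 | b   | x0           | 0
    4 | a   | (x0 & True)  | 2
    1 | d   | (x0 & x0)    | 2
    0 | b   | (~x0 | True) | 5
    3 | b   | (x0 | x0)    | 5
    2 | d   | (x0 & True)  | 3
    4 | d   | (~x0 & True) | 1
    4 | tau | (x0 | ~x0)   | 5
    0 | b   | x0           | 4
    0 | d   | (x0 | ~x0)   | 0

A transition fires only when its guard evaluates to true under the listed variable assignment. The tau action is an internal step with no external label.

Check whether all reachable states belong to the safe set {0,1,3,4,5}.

Answer: INVARIANT VIOLATED at state 2

Analysis:
Allowed set {0,1,3,4,5}
R = {0,1,2,3,4,5}
  0: ✓
  1: ✓
  2: ✗ unsafe
  3: ✓
  4: ✓
  5: ✓
reach 2 via b·tau — violates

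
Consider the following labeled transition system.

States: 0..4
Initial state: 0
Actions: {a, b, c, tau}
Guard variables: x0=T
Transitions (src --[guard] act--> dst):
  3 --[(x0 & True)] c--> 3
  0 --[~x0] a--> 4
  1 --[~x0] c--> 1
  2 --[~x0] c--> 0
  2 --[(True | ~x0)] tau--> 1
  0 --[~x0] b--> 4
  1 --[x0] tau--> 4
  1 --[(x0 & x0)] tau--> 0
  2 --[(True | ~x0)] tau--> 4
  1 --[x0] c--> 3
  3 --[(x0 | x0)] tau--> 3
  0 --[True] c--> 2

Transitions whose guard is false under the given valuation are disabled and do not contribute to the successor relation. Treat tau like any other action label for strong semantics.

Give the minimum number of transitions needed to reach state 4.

Answer: 2

Analysis:
BFS to 4:
  Layer 0: {0}
  Layer 1: {2}
  Layer 2: {1,4}
4 enters at depth 2; path c·tau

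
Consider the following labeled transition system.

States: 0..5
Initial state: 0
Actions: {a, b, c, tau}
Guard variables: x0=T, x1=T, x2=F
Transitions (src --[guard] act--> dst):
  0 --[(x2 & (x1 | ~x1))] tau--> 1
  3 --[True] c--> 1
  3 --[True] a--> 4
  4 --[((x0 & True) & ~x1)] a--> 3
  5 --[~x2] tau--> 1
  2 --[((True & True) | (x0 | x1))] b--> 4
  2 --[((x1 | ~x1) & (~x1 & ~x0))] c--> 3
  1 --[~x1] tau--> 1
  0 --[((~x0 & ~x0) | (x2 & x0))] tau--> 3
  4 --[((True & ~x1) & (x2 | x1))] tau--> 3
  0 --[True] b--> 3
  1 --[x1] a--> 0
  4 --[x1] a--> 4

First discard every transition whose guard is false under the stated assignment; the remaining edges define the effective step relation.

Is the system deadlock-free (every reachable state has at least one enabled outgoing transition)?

Reach set: {0,1,3,4}
  0: b→3  [deg 1]
  1: a→0  [deg 1]
  3: a→4  c→1  [deg 2]
  4: a→4  [deg 1]

Answer: DEADLOCK-FREE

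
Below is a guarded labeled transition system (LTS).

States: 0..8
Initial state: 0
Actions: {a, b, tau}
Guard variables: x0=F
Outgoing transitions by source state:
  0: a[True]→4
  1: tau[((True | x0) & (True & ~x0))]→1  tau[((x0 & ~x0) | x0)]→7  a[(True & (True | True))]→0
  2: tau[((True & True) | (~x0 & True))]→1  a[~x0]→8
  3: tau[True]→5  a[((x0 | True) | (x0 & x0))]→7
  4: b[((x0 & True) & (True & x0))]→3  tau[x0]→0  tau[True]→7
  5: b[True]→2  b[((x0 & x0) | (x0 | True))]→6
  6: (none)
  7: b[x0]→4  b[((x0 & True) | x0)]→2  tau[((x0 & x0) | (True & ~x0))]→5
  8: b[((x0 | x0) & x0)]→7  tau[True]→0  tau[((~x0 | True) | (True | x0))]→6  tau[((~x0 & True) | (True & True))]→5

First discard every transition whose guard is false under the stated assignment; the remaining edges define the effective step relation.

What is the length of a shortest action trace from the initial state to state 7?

Breadth-first toward 7:
  depth 0: {0}
  depth 1: {4}
  depth 2: {7}
depth(7)=2, e.g. a·tau

Answer: 2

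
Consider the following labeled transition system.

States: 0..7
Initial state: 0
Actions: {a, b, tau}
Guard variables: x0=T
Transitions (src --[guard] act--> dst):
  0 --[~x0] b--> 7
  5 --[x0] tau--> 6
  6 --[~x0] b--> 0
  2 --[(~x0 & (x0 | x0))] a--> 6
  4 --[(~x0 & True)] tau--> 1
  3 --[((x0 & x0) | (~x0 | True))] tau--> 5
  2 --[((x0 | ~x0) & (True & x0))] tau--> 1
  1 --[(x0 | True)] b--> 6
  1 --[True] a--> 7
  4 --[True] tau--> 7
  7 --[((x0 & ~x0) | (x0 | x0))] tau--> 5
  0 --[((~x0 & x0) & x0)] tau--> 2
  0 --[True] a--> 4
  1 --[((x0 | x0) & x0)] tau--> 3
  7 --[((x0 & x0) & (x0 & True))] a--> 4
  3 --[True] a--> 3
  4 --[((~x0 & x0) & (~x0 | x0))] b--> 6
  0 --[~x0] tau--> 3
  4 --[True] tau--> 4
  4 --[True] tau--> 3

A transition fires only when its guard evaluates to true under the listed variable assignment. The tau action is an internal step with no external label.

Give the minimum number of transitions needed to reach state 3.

Layered search for 3:
  depth 0: {0}
  depth 1: {4}
  depth 2: {3,7}
depth(3)=2, e.g. a·tau

Answer: 2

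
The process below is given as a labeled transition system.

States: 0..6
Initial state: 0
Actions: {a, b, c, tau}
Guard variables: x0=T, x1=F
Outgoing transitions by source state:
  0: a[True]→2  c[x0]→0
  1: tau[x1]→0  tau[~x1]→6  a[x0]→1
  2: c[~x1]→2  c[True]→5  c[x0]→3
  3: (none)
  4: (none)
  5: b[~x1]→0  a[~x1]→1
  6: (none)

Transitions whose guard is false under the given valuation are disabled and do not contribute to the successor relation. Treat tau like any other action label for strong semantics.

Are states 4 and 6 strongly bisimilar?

Answer: BISIMILAR

Analysis:
Compute ~ classes (split until stable):
  π0 = {{0,1,2,3,4,5,6}}
  π1 = {{0},{1},{2},{3,4,6},{5}}
stable after 2 split(s): 5 block(s)
class of 4: {3,4,6}; class of 6: {3,4,6}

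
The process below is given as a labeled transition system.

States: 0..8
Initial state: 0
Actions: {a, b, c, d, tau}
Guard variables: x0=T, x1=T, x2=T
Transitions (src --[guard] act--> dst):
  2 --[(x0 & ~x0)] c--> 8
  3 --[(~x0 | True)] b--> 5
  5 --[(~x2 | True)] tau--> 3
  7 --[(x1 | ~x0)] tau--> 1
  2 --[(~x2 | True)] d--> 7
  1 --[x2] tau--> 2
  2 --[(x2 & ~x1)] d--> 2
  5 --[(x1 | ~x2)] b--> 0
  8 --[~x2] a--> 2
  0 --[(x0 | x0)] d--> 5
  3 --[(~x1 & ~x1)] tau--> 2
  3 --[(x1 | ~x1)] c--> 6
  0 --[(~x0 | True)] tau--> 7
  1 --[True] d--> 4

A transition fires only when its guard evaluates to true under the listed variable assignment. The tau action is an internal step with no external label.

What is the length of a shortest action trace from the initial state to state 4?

Answer: 3

Trace:
BFS to 4:
  Layer 0: {0}
  Layer 1: {5,7}
  Layer 2: {1,3}
  Layer 3: {2,4,6}
4 enters at depth 3; path tau·tau·d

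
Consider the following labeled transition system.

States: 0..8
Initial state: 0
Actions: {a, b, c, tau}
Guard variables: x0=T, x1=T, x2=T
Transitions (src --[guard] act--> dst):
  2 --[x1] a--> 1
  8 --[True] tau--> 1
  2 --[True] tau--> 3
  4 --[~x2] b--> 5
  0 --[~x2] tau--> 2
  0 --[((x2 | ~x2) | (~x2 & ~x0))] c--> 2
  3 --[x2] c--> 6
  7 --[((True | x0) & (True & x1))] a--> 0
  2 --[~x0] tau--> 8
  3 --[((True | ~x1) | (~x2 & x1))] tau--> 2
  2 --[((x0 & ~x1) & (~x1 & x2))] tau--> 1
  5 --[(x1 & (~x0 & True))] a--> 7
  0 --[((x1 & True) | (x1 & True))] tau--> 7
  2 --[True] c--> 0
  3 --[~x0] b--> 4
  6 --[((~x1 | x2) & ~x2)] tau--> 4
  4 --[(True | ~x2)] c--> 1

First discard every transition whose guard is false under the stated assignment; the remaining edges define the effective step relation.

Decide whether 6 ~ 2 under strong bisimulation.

Refine partition for ~:
  π0 = {{0,1,2,3,4,5,6,7,8}}
  π1 = {{0,3},{1,5,6},{2},{4},{7},{8}}
  π2 = {{0},{1,5,6},{2},{3},{4},{7},{8}}
stable after 3 split(s): 7 block(s)
class of 6: {1,5,6}; class of 2: {2}

Answer: NOT BISIMILAR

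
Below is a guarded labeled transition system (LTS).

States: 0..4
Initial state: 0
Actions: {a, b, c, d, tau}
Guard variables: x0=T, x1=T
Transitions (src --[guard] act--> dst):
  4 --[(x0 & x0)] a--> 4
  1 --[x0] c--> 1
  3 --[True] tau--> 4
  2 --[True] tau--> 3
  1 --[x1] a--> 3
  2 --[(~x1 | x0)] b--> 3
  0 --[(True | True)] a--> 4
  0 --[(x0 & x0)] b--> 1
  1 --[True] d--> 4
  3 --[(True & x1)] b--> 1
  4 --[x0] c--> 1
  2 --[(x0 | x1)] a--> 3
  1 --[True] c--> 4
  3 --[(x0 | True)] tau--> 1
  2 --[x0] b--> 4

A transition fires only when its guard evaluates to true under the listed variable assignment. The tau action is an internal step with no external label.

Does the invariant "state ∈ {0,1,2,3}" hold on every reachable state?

Safe = {0,1,2,3}
Reachable = {0,1,3,4}
  0: safe
  1: safe
  3: safe
  4: outside
counterexample path to 4: a

Answer: INVARIANT VIOLATED at state 4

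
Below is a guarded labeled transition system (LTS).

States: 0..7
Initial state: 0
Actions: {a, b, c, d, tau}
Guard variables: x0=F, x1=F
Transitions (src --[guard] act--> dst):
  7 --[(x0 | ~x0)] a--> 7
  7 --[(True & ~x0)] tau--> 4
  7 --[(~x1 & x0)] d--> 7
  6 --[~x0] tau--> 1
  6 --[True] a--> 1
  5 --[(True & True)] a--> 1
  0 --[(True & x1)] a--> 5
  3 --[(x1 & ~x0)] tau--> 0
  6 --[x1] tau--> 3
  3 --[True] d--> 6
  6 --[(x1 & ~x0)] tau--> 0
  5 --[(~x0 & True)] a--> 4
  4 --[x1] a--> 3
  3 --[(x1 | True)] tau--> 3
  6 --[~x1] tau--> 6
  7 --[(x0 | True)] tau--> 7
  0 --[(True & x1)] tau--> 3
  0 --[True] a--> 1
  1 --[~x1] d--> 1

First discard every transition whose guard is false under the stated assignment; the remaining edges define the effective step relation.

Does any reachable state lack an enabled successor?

Answer: DEADLOCK-FREE

Working:
Reach set: {0,1}
  0: a→1  [1 out]
  1: d→1  [1 out]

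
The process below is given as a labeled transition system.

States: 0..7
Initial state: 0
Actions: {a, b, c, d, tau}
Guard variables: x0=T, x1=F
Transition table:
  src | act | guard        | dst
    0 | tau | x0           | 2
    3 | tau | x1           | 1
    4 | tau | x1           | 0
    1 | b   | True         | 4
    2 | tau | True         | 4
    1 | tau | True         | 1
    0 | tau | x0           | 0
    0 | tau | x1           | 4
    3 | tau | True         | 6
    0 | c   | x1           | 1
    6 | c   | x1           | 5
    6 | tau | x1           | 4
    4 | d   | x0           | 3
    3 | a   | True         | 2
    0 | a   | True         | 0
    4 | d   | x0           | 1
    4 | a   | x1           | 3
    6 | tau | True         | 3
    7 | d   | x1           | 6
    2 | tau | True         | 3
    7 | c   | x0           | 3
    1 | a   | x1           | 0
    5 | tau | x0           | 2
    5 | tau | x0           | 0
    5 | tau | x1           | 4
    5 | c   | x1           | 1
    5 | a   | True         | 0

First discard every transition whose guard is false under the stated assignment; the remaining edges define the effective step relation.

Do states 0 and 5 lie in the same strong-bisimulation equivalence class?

Answer: BISIMILAR

Trace:
Bisimulation quotient by refinement:
  π0 = {{0,1,2,3,4,5,6,7}}
  π1 = {{0,3,5},{1},{2,6},{4},{7}}
  π2 = {{0,5},{1},{2},{3},{4},{6},{7}}
7 equivalence class(es) (converged in 3)
[0]={0,5}  [5]={0,5}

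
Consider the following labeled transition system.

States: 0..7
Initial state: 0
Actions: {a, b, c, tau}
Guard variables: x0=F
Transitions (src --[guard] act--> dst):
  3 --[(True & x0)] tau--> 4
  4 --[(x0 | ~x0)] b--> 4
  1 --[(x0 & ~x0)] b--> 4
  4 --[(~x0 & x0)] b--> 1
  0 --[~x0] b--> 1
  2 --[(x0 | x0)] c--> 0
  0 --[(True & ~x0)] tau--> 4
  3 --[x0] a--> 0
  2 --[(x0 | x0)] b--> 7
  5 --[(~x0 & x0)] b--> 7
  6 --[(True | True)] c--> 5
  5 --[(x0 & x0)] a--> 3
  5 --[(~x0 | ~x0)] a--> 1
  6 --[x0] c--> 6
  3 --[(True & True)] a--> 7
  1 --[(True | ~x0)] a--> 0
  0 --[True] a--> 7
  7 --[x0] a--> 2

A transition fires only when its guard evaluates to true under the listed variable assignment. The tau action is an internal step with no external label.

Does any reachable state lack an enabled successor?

Answer: DEADLOCK at state 7

Working:
Reachable = {0,1,4,7}
  0: a→7  b→1  tau→4  [3 exit(s)]
  1: a→0  [1 exit(s)]
  4: b→4  [1 exit(s)]
  7: ∅  [no exit]
trace reaching 7: a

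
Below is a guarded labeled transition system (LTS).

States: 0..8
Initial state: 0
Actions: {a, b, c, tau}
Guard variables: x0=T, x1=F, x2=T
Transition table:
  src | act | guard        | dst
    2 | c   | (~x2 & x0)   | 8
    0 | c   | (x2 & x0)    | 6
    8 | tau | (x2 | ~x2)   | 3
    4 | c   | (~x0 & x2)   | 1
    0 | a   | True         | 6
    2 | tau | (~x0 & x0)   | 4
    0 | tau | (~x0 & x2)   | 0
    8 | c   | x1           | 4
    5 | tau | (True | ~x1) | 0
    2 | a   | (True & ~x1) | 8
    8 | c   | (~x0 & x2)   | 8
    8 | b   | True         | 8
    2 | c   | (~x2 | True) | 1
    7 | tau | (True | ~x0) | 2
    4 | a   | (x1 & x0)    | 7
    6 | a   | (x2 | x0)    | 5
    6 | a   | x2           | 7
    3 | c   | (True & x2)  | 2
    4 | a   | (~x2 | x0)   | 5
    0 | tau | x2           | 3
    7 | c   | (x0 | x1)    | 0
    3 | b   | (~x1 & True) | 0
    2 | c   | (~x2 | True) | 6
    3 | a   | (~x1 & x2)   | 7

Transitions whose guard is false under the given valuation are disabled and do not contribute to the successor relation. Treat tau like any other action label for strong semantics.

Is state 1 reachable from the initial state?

After dropping false guards: 17 live edges.
depth 0: {0}
depth 1: {3,6}  now seen {0,3,6}
depth 2: {2,5,7}  now seen {0,2,3,5,6,7}
depth 3: {1,8}  now seen {0,1,2,3,5,6,7,8}
Reachable = {0,1,2,3,5,6,7,8}
Path to 1: tau·c·c

Answer: REACHABLE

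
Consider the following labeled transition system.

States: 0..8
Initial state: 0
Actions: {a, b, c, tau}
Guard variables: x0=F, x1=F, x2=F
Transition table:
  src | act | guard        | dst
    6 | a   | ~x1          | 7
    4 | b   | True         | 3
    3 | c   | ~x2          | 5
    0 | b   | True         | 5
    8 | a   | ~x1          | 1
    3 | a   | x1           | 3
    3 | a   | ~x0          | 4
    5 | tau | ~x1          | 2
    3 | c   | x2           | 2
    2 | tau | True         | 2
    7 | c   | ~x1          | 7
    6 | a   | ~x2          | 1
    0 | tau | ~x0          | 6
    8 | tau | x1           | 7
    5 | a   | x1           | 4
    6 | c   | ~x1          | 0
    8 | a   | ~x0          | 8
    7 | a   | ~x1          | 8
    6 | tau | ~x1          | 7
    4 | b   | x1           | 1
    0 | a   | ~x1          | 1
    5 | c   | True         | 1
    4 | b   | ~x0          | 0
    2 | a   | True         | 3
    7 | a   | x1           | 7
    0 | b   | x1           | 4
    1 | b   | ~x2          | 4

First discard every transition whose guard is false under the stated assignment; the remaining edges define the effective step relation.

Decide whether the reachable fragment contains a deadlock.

Reachable = {0,1,2,3,4,5,6,7,8}
  0: a→1  b→5  tau→6  [3 out]
  1: b→4  [1 out]
  2: a→3  tau→2  [2 out]
  3: a→4  c→5  [2 out]
  4: b→0  b→3  [2 out]
  5: c→1  tau→2  [2 out]
  6: a→1  a→7  c→0  tau→7  [4 out]
  7: a→8  c→7  [2 out]
  8: a→1  a→8  [2 out]

Answer: DEADLOCK-FREE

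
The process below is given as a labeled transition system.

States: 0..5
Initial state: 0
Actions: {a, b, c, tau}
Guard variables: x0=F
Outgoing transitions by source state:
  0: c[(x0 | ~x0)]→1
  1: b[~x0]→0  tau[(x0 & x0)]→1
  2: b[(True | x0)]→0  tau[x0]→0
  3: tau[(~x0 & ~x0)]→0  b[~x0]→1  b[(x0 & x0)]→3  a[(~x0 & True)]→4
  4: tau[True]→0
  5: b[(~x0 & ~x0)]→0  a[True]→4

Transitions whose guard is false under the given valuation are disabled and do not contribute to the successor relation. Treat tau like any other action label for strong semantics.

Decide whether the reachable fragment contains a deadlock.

Answer: DEADLOCK-FREE

Analysis:
Reachable = {0,1}
  0: c→1  [1 exit(s)]
  1: b→0  [1 exit(s)]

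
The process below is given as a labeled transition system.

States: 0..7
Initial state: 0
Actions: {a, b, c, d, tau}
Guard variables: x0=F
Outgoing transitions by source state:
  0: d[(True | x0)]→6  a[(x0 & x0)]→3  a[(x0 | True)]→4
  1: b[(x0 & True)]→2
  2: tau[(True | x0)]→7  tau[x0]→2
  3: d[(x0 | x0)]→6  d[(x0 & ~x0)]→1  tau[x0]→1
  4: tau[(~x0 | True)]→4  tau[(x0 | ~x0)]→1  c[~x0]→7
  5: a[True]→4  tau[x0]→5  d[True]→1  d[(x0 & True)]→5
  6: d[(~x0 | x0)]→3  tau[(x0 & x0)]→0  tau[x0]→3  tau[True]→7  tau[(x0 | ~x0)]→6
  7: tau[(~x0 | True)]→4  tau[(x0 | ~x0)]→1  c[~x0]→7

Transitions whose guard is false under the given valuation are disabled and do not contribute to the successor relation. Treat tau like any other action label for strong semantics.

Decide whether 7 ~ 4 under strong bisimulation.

Bisimulation quotient by refinement:
  P[0] = {{0,1,2,3,4,5,6,7}}
  P[1] = {{0,5},{1,3},{2},{4,7},{6}}
  P[2] = {{0},{1,3},{2},{4,7},{5},{6}}
6 equivalence class(es) (converged in 3)
[7]={4,7}  [4]={4,7}

Answer: BISIMILAR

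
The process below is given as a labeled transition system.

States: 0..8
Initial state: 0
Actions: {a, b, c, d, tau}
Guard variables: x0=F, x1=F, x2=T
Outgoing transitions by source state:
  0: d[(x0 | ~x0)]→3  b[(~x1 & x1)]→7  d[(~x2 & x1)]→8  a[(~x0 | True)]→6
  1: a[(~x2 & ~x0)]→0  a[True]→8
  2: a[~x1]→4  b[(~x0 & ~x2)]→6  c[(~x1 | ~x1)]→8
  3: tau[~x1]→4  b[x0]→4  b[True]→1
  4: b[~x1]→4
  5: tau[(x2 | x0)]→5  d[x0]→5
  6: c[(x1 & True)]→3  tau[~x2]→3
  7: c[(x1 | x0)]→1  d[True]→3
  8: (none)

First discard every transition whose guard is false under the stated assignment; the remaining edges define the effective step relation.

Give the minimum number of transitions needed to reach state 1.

Layered search for 1:
  depth 0: {0}
  depth 1: {3,6}
  depth 2: {1,4}
1 enters at depth 2; path d·b

Answer: 2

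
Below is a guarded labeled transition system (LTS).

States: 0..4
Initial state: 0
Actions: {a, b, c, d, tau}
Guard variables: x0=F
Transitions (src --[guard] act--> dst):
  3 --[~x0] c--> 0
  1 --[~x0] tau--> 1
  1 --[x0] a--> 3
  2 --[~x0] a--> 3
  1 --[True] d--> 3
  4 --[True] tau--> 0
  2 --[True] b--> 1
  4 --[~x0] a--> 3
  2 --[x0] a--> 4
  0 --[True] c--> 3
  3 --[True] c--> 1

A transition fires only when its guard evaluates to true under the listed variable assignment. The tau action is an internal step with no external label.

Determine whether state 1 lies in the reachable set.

Answer: REACHABLE

Analysis:
Guard filter leaves 9 enabled edge(s).
Layer 0: {0}
Layer 1: {3}  cumulative {0,3}
Layer 2: {1}  cumulative {0,1,3}
Reach set: {0,1,3}
witness 1: c·c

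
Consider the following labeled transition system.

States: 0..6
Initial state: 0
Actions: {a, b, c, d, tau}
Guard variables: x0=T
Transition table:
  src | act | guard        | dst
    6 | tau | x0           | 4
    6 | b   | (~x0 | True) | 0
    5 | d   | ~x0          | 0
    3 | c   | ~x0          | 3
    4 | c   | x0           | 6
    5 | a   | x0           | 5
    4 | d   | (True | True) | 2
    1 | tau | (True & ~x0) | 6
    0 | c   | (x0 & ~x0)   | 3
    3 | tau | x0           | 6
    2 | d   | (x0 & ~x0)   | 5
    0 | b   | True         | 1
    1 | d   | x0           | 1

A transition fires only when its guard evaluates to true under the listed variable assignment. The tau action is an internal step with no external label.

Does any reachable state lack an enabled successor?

R = {0,1}
  0: b→1  [1 out]
  1: d→1  [1 out]

Answer: DEADLOCK-FREE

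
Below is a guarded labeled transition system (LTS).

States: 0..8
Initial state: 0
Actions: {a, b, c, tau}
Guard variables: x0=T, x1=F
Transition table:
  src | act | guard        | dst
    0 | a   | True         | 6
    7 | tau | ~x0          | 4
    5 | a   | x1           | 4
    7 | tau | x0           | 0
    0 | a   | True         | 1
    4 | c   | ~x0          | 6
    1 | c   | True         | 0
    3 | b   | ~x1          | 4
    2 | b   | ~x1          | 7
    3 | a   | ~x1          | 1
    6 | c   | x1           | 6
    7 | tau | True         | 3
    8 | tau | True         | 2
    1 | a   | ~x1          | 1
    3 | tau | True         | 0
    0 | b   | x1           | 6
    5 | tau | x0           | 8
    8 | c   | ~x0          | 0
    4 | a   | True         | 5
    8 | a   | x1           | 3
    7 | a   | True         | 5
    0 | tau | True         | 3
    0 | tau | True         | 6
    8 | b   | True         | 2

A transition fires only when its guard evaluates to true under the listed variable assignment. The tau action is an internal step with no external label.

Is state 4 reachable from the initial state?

Guard filter leaves 17 enabled edge(s).
depth 0: {0}
depth 1: {1,3,6}  now seen {0,1,3,6}
depth 2: {4}  now seen {0,1,3,4,6}
depth 3: {5}  now seen {0,1,3,4,5,6}
depth 4: {8}  now seen {0,1,3,4,5,6,8}
depth 5: {2}  now seen {0,1,2,3,4,5,6,8}
depth 6: {7}  now seen {0,1,2,3,4,5,6,7,8}
Reachable = {0,1,2,3,4,5,6,7,8}
Path to 4: tau·b

Answer: REACHABLE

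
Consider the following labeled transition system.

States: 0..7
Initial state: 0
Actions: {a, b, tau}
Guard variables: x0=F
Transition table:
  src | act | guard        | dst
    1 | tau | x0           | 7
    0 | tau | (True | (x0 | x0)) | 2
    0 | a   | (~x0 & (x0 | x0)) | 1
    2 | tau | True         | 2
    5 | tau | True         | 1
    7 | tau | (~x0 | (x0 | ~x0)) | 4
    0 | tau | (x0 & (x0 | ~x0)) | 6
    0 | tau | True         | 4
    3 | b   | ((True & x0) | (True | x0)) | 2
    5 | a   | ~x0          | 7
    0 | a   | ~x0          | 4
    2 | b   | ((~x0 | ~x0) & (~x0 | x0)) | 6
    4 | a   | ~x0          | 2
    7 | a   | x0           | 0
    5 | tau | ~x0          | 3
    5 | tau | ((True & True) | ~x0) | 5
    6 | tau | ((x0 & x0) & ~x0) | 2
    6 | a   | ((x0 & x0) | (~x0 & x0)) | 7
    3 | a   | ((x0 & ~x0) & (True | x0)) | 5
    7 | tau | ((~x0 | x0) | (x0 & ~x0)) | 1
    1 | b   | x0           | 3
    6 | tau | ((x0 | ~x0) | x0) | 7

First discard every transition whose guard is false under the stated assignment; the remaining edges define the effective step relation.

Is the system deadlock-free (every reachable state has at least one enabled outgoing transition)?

R = {0,1,2,4,6,7}
  0: a→4  tau→2  tau→4  [3 out]
  1: ∅  [deadlock]
  2: b→6  tau→2  [2 out]
  4: a→2  [1 out]
  6: tau→7  [1 out]
  7: tau→1  tau→4  [2 out]
witness 1: tau·b·tau·tau

Answer: DEADLOCK at state 1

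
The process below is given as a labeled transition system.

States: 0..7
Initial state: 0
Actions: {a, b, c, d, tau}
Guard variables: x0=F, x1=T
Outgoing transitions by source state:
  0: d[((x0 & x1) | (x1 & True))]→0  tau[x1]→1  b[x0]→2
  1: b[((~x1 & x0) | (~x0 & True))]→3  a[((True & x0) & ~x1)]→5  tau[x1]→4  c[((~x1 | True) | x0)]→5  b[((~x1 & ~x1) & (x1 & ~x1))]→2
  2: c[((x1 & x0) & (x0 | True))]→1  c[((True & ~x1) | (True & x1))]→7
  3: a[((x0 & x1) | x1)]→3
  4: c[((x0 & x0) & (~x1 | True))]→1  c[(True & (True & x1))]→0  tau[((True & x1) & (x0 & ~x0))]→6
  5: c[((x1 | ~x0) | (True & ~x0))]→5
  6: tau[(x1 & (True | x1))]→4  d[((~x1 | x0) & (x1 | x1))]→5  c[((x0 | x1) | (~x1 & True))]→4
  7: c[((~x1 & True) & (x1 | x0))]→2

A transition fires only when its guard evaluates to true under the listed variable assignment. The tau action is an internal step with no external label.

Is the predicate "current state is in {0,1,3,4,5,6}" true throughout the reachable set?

Safe = {0,1,3,4,5,6}
R = {0,1,3,4,5}
  0: ✓
  1: ✓
  3: ✓
  4: ✓
  5: ✓

Answer: INVARIANT HOLDS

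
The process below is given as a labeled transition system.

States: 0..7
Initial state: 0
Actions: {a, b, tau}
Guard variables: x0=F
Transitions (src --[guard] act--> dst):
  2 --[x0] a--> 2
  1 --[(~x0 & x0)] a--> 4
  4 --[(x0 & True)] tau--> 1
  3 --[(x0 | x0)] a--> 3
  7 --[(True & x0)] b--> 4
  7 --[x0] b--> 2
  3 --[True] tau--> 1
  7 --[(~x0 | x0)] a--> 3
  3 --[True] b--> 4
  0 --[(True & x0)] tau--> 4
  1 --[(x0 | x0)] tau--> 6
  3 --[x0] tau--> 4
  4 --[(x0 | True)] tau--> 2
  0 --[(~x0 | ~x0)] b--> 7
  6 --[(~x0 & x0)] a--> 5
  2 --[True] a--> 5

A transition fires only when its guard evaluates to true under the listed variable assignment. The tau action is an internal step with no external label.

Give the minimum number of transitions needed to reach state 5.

Answer: 5

Working:
Breadth-first toward 5:
  L0 = {0}
  L1 = {7}
  L2 = {3}
  L3 = {1,4}
  L4 = {2}
  L5 = {5}
depth(5)=5, e.g. b·a·b·tau·a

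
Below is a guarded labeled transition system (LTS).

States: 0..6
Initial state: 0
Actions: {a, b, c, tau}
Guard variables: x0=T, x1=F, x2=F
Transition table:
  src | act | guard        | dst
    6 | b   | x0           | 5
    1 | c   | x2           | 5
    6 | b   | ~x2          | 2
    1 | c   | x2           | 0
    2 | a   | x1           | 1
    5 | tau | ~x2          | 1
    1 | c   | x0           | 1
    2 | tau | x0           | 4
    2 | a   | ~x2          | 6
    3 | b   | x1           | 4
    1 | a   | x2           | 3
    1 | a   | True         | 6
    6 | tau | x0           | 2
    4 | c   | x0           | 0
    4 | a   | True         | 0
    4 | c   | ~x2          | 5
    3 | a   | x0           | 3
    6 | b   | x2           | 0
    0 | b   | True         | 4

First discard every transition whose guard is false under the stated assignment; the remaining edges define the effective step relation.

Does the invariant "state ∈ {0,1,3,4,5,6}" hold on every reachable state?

Answer: INVARIANT VIOLATED at state 2

Trace:
Allowed set {0,1,3,4,5,6}
Reachable = {0,1,2,4,5,6}
  0: safe
  1: safe
  2: outside
  4: safe
  5: safe
  6: safe
counterexample path to 2: b·c·tau·a·b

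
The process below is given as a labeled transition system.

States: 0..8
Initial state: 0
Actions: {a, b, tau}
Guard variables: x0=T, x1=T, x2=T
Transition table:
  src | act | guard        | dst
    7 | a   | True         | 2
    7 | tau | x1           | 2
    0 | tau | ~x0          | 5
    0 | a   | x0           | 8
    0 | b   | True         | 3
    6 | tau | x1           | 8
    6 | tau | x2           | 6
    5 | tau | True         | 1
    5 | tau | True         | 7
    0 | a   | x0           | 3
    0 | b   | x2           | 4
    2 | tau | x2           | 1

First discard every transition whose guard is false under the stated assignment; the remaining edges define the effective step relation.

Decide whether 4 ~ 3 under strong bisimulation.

Answer: BISIMILAR

Trace:
Compute ~ classes (split until stable):
  round 0: {{0,1,2,3,4,5,6,7,8}}
  round 1: {{0},{1,3,4,8},{2,5,6},{7}}
  round 2: {{0},{1,3,4,8},{2},{5},{6},{7}}
stable after 3 split(s): 6 block(s)
[4]={1,3,4,8}  [3]={1,3,4,8}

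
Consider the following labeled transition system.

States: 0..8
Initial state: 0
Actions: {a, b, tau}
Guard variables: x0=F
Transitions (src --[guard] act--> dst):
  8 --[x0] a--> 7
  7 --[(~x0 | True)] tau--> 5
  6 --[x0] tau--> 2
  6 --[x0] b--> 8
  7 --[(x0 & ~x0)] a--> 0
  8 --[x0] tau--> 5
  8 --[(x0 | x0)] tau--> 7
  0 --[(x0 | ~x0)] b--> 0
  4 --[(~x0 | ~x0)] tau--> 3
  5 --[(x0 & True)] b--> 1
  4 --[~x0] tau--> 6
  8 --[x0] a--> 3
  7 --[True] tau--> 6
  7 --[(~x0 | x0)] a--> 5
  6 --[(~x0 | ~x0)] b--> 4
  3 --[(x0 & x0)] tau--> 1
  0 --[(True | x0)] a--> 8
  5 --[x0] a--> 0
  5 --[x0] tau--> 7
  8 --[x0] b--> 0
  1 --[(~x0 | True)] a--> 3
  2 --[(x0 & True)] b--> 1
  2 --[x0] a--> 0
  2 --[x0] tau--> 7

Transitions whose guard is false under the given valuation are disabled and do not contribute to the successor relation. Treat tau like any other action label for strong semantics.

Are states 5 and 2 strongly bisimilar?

Answer: BISIMILAR

Trace:
Refine partition for ~:
  π0 = {{0,1,2,3,4,5,6,7,8}}
  π1 = {{0},{1},{2,3,5,8},{4},{6},{7}}
stable after 2 split(s): 6 block(s)
5∈{2,3,5,8}, 2∈{2,3,5,8}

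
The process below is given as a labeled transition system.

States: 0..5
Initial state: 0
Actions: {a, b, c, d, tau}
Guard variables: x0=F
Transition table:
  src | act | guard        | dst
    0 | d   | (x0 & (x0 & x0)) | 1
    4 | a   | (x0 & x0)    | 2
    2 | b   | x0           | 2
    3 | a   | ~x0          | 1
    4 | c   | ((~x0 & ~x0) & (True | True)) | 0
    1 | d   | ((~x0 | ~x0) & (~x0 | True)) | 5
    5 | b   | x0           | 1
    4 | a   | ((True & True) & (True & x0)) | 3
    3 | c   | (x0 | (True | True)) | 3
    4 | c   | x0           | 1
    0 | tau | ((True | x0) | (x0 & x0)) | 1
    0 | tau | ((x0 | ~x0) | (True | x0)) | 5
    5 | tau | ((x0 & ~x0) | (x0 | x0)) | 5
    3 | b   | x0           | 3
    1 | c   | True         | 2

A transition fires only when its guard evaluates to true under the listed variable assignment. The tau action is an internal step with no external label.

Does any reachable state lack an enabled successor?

Reach set: {0,1,2,5}
  0: tau→1  tau→5  [deg 2]
  1: c→2  d→5  [deg 2]
  2: ∅  [STUCK]
  5: ∅  [STUCK]
Path to 2: tau·c

Answer: DEADLOCK at state 2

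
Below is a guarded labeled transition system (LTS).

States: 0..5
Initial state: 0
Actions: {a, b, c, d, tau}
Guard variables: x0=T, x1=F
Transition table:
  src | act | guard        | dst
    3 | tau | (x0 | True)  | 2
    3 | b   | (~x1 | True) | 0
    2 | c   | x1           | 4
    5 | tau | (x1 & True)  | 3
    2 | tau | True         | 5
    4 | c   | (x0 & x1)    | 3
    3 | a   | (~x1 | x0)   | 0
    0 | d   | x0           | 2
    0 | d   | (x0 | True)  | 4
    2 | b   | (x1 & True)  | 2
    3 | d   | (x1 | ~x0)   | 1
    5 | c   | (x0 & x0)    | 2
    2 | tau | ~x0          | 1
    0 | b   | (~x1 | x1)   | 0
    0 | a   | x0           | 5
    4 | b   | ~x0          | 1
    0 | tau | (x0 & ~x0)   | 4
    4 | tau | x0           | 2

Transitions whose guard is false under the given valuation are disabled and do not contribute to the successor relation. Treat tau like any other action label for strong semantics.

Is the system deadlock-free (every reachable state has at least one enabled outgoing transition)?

Reachable = {0,2,4,5}
  0: a→5  b→0  d→2  d→4  [deg 4]
  2: tau→5  [deg 1]
  4: tau→2  [deg 1]
  5: c→2  [deg 1]

Answer: DEADLOCK-FREE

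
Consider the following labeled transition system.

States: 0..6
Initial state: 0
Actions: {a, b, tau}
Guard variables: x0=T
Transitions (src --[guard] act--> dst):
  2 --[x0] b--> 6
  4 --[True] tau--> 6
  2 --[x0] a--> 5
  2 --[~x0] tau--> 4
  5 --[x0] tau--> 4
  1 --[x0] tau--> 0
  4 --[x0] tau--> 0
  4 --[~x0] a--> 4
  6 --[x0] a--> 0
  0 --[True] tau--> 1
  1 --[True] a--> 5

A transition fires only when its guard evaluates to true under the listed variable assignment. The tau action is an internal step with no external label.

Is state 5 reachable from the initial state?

9 transition(s) survive guard evaluation.
depth 0: {0}
depth 1: {1}  cumulative {0,1}
depth 2: {5}  cumulative {0,1,5}
depth 3: {4}  cumulative {0,1,4,5}
depth 4: {6}  cumulative {0,1,4,5,6}
Reach set: {0,1,4,5,6}
Path to 5: tau·a

Answer: REACHABLE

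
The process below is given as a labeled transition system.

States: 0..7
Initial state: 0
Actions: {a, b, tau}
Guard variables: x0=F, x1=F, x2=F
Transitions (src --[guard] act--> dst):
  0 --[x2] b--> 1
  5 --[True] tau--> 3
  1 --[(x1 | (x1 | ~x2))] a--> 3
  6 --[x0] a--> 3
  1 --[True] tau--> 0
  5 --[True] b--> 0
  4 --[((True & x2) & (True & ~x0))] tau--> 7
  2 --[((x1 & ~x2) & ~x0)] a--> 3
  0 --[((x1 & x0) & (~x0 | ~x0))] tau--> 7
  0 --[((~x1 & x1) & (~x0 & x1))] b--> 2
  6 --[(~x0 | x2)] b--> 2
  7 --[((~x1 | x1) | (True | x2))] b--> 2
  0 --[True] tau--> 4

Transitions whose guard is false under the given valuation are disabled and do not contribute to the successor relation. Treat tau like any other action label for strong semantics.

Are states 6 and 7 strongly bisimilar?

Answer: BISIMILAR

Working:
Refine partition for ~:
  round 0: {{0,1,2,3,4,5,6,7}}
  round 1: {{0},{1},{2,3,4},{5},{6,7}}
Fixed point at round 2; 5 class(es).
6∈{6,7}, 7∈{6,7}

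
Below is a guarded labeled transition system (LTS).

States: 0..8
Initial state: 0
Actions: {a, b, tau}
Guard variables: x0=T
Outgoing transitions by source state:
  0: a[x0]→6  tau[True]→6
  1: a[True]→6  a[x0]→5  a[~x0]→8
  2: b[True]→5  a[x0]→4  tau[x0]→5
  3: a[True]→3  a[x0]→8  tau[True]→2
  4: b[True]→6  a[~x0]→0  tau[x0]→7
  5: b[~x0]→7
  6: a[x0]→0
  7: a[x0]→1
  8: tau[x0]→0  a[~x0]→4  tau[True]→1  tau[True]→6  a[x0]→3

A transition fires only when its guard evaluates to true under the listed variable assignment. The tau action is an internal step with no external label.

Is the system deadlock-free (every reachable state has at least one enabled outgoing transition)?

Answer: DEADLOCK-FREE

Trace:
Reachable = {0,6}
  0: a→6  tau→6  [deg 2]
  6: a→0  [deg 1]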